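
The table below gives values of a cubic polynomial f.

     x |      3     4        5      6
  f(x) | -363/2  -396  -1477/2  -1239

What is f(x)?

Write f(x) = ax^3 + bx^2 + cx + d. Substituting each data point gives a linear system:
  27a + 9b + 3c + d = -363/2
  64a + 16b + 4c + d = -396
  125a + 25b + 5c + d = -1477/2
  216a + 36b + 6c + d = -1239
Solving the system yields a = -5, b = -4, c = -3/2, d = -6.
So f(x) = -5x³ - 4x² - (3/2)x - 6.
Check: f(6) = -1239. ✓

f(x) = -5x^3 - 4x^2 - (3/2)x - 6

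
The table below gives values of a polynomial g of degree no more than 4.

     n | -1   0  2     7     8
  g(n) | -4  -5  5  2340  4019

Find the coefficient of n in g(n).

-1

Write g(n) = an^4 + bn^3 + cn^2 + dn + e. Substituting each data point gives a linear system:
  a - b + c - d + e = -4
  e = -5
  16a + 8b + 4c + 2d + e = 5
  2401a + 343b + 49c + 7d + e = 2340
  4096a + 512b + 64c + 8d + e = 4019
Solving the system yields a = 1, b = 0, c = -1, d = -1, e = -5.
So g(n) = n^4 - n^2 - n - 5.
The coefficient of n is -1.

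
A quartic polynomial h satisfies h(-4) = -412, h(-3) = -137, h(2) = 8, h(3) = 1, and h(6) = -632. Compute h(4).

Using the Lagrange interpolation formula with nodes -4, -3, 2, 3, 6:
  L_0(u) = (u + 3)(u - 2)(u - 3)(u - 6) / 420
  L_1(u) = (u + 4)(u - 2)(u - 3)(u - 6) / -270
  L_2(u) = (u + 4)(u + 3)(u - 3)(u - 6) / 120
  L_3(u) = (u + 4)(u + 3)(u - 2)(u - 6) / -126
  L_4(u) = (u + 4)(u + 3)(u - 2)(u - 3) / 1080
Then h(u) = -412·L_0(u) - 137·L_1(u) + 8·L_2(u) + 1·L_3(u) - 632·L_4(u).
Expanding and collecting terms gives h(u) = -u^4 + 3u^3 + u^2 - 4u + 4.
Evaluating at u = 4: h(4) = -60.

-60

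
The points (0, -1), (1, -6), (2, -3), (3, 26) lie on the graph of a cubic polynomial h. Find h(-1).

Forward differences of the values at n = 0, 1, 2, 3:
  h  : -1  -6  -3  26
  Δ  : -5  3  29
  Δ^2: 8  26
  Δ^3: 18
The third differences are constant, confirming degree 3.
Interpolating (Newton forward form) and evaluating at n = -1 gives h(-1) = -6.

-6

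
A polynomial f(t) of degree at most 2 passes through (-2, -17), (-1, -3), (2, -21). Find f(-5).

-119

Using the Lagrange interpolation formula with nodes -2, -1, 2:
  L_0(t) = (t + 1)(t - 2) / 4
  L_1(t) = (t + 2)(t - 2) / -3
  L_2(t) = (t + 2)(t + 1) / 12
Then f(t) = -17·L_0(t) - 3·L_1(t) - 21·L_2(t).
Expanding and collecting terms gives f(t) = -5t^2 - t + 1.
Evaluating at t = -5: f(-5) = -119.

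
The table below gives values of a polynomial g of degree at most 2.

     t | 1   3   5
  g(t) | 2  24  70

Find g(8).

184

Write g(t) = at^2 + bt + c. Substituting each data point gives a linear system:
  a + b + c = 2
  9a + 3b + c = 24
  25a + 5b + c = 70
Solving the system yields a = 3, b = -1, c = 0.
So g(t) = 3t^2 - t.
Then g(8) = 184.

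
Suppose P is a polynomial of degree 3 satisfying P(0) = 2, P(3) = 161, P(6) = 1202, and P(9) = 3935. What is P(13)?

11611

Using the Lagrange interpolation formula with nodes 0, 3, 6, 9:
  L_0(n) = (n - 3)(n - 6)(n - 9) / -162
  L_1(n) = n(n - 6)(n - 9) / 54
  L_2(n) = n(n - 3)(n - 9) / -54
  L_3(n) = n(n - 3)(n - 6) / 162
Then P(n) = 2·L_0(n) + 161·L_1(n) + 1202·L_2(n) + 3935·L_3(n).
Expanding and collecting terms gives P(n) = 5n^3 + 4n^2 - 4n + 2.
Evaluating at n = 13: P(13) = 11611.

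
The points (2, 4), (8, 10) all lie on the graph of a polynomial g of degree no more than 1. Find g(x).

Using the Lagrange interpolation formula with nodes 2, 8:
  L_0(x) = (x - 8) / -6
  L_1(x) = (x - 2) / 6
Then g(x) = 4·L_0(x) + 10·L_1(x).
Expanding and collecting terms gives g(x) = x + 2.
Check: g(2) = 4. ✓

g(x) = x + 2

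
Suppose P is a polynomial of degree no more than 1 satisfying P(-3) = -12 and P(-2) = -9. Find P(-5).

Using the Lagrange interpolation formula with nodes -3, -2:
  L_0(x) = (x + 2) / -1
  L_1(x) = (x + 3) / 1
Then P(x) = -12·L_0(x) - 9·L_1(x).
Expanding and collecting terms gives P(x) = 3x - 3.
Evaluating at x = -5: P(-5) = -18.

-18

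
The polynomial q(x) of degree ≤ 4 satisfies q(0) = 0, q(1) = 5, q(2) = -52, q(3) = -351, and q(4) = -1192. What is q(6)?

Write q(x) = ax^4 + bx^3 + cx^2 + dx + e. Substituting each data point gives a linear system:
  e = 0
  a + b + c + d + e = 5
  16a + 8b + 4c + 2d + e = -52
  81a + 27b + 9c + 3d + e = -351
  256a + 64b + 16c + 4d + e = -1192
Solving the system yields a = -5, b = 0, c = 4, d = 6, e = 0.
So q(x) = -5x^4 + 4x^2 + 6x.
Then q(6) = -6300.

-6300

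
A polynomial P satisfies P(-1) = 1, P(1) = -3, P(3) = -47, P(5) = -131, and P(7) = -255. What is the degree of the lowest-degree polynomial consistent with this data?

Forward differences of the values at n = -1, 1, 3, 5, 7:
  P  : 1  -3  -47  -131  -255
  Δ  : -4  -44  -84  -124
  Δ^2: -40  -40  -40
  Δ^3: 0  0
  Δ^4: 0
The second differences are constant (-40) and nonzero, while all higher differences vanish, so the minimal degree is 2.

2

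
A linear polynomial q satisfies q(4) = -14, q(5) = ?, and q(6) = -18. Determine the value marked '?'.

-16

The 2 known points determine the degree-1 polynomial uniquely.
Write q(n) = an + b. Substituting each data point gives a linear system:
  4a + b = -14
  6a + b = -18
Solving the system yields a = -2, b = -6.
So q(n) = -2n - 6.
Then q(5) = -16.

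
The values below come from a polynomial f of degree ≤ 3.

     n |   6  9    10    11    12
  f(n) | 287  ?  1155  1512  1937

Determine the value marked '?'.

860

The 4 known points determine the degree-3 polynomial uniquely.
Write f(n) = an^3 + bn^2 + cn + d. Substituting each data point gives a linear system:
  216a + 36b + 6c + d = 287
  1000a + 100b + 10c + d = 1155
  1331a + 121b + 11c + d = 1512
  1728a + 144b + 12c + d = 1937
Solving the system yields a = 1, b = 1, c = 5, d = 5.
So f(n) = n³ + n² + 5n + 5.
Then f(9) = 860.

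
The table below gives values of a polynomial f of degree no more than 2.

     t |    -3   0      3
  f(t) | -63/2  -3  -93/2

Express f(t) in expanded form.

f(t) = -4t^2 - (5/2)t - 3

Write f(t) = at^2 + bt + c. Substituting each data point gives a linear system:
  9a - 3b + c = -63/2
  c = -3
  9a + 3b + c = -93/2
Solving the system yields a = -4, b = -5/2, c = -3.
So f(t) = -4t² - (5/2)t - 3.
Check: f(-3) = -63/2. ✓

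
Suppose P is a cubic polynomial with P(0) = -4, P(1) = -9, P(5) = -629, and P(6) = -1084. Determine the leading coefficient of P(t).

-5

Write P(t) = at^3 + bt^2 + ct + d. Substituting each data point gives a linear system:
  d = -4
  a + b + c + d = -9
  125a + 25b + 5c + d = -629
  216a + 36b + 6c + d = -1084
Solving the system yields a = -5, b = 0, c = 0, d = -4.
So P(t) = -5t^3 - 4.
The leading coefficient is -5.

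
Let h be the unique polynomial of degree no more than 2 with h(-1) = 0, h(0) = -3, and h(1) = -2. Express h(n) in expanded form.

Using the Lagrange interpolation formula with nodes -1, 0, 1:
  L_0(n) = n(n - 1) / 2
  L_1(n) = (n + 1)(n - 1) / -1
  L_2(n) = (n + 1)n / 2
Then h(n) = 0·L_0(n) - 3·L_1(n) - 2·L_2(n).
Expanding and collecting terms gives h(n) = 2n² - n - 3.
Check: h(1) = -2. ✓

h(n) = 2n^2 - n - 3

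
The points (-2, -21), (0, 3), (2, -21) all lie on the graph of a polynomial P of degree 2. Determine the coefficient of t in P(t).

Write P(t) = at^2 + bt + c. Substituting each data point gives a linear system:
  4a - 2b + c = -21
  c = 3
  4a + 2b + c = -21
Solving the system yields a = -6, b = 0, c = 3.
So P(t) = -6t^2 + 3.
The coefficient of t is 0.

0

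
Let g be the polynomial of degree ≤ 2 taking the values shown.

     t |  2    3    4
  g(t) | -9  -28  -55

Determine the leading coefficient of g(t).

Write g(t) = at^2 + bt + c. Substituting each data point gives a linear system:
  4a + 2b + c = -9
  9a + 3b + c = -28
  16a + 4b + c = -55
Solving the system yields a = -4, b = 1, c = 5.
So g(t) = -4t^2 + t + 5.
The leading coefficient is -4.

-4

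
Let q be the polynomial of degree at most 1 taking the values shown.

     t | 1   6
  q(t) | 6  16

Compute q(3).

Using the Lagrange interpolation formula with nodes 1, 6:
  L_0(t) = (t - 6) / -5
  L_1(t) = (t - 1) / 5
Then q(t) = 6·L_0(t) + 16·L_1(t).
Expanding and collecting terms gives q(t) = 2t + 4.
Evaluating at t = 3: q(3) = 10.

10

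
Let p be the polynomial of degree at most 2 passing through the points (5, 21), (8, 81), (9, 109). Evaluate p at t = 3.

1

Write p(t) = at^2 + bt + c. Substituting each data point gives a linear system:
  25a + 5b + c = 21
  64a + 8b + c = 81
  81a + 9b + c = 109
Solving the system yields a = 2, b = -6, c = 1.
So p(t) = 2t² - 6t + 1.
Then p(3) = 1.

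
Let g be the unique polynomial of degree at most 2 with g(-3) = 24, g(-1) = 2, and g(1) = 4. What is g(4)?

Forward differences of the values at u = -3, -1, 1:
  g  : 24  2  4
  Δ  : -22  2
  Δ^2: 24
The second differences are constant, confirming degree 2.
Interpolating (Newton forward form) and evaluating at u = 4 gives g(4) = 52.

52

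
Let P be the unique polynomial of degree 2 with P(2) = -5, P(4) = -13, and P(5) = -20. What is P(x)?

Write P(x) = ax^2 + bx + c. Substituting each data point gives a linear system:
  4a + 2b + c = -5
  16a + 4b + c = -13
  25a + 5b + c = -20
Solving the system yields a = -1, b = 2, c = -5.
So P(x) = -x^2 + 2x - 5.
Check: P(4) = -13. ✓

P(x) = -x^2 + 2x - 5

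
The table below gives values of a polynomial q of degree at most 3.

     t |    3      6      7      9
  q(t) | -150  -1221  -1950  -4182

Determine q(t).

q(t) = -6t^3 + 3t^2 - 6t + 3

Using the Lagrange interpolation formula with nodes 3, 6, 7, 9:
  L_0(t) = (t - 6)(t - 7)(t - 9) / -72
  L_1(t) = (t - 3)(t - 7)(t - 9) / 9
  L_2(t) = (t - 3)(t - 6)(t - 9) / -8
  L_3(t) = (t - 3)(t - 6)(t - 7) / 36
Then q(t) = -150·L_0(t) - 1221·L_1(t) - 1950·L_2(t) - 4182·L_3(t).
Expanding and collecting terms gives q(t) = -6t^3 + 3t^2 - 6t + 3.
Check: q(7) = -1950. ✓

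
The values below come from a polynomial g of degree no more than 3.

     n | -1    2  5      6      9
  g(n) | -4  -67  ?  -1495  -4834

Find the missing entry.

The 4 known points determine the degree-3 polynomial uniquely.
Write g(n) = an^3 + bn^2 + cn + d. Substituting each data point gives a linear system:
  -a + b - c + d = -4
  8a + 4b + 2c + d = -67
  216a + 36b + 6c + d = -1495
  729a + 81b + 9c + d = -4834
Solving the system yields a = -6, b = -6, c = 3, d = -1.
So g(n) = -6n^3 - 6n^2 + 3n - 1.
Then g(5) = -886.

-886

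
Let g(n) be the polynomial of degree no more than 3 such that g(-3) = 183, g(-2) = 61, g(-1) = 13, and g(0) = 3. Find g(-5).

Forward differences of the values at n = -3, -2, -1, 0:
  g  : 183  61  13  3
  Δ  : -122  -48  -10
  Δ^2: 74  38
  Δ^3: -36
The third differences are constant, confirming degree 3.
Interpolating (Newton forward form) and evaluating at n = -5 gives g(-5) = 793.

793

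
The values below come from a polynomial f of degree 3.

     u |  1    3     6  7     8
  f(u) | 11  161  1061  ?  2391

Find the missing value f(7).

The 4 known points determine the degree-3 polynomial uniquely.
Write f(u) = au^3 + bu^2 + cu + d. Substituting each data point gives a linear system:
  a + b + c + d = 11
  27a + 9b + 3c + d = 161
  216a + 36b + 6c + d = 1061
  512a + 64b + 8c + d = 2391
Solving the system yields a = 4, b = 5, c = 3, d = -1.
So f(u) = 4u^3 + 5u^2 + 3u - 1.
Then f(7) = 1637.

1637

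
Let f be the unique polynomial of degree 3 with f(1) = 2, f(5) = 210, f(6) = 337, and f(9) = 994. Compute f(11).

Using the Lagrange interpolation formula with nodes 1, 5, 6, 9:
  L_0(s) = (s - 5)(s - 6)(s - 9) / -160
  L_1(s) = (s - 1)(s - 6)(s - 9) / 16
  L_2(s) = (s - 1)(s - 5)(s - 9) / -15
  L_3(s) = (s - 1)(s - 5)(s - 6) / 96
Then f(s) = 2·L_0(s) + 210·L_1(s) + 337·L_2(s) + 994·L_3(s).
Expanding and collecting terms gives f(s) = s^3 + 3s^2 + 3s - 5.
Evaluating at s = 11: f(11) = 1722.

1722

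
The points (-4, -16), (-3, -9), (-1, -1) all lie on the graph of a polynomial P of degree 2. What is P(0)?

Using the Lagrange interpolation formula with nodes -4, -3, -1:
  L_0(t) = (t + 3)(t + 1) / 3
  L_1(t) = (t + 4)(t + 1) / -2
  L_2(t) = (t + 4)(t + 3) / 6
Then P(t) = -16·L_0(t) - 9·L_1(t) - 1·L_2(t).
Expanding and collecting terms gives P(t) = -t^2.
Evaluating at t = 0: P(0) = 0.

0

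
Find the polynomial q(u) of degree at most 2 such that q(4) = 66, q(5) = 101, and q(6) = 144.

q(u) = 4u^2 - u + 6

Write q(u) = au^2 + bu + c. Substituting each data point gives a linear system:
  16a + 4b + c = 66
  25a + 5b + c = 101
  36a + 6b + c = 144
Solving the system yields a = 4, b = -1, c = 6.
So q(u) = 4u^2 - u + 6.
Check: q(6) = 144. ✓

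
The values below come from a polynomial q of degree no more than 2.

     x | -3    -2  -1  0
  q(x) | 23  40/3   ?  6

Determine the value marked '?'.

23/3

On equispaced nodes a degree-2 polynomial has vanishing third forward difference, so
  - q(-3) + 3·q(-2) - 3·q(-1) + q(0) = 0.
Substituting the known values and solving for q(-1):
  -3·q(-1) = -23
  q(-1) = 23/3.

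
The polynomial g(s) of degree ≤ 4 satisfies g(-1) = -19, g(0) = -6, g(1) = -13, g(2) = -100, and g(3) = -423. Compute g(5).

Write g(s) = as^4 + bs^3 + cs^2 + ds + e. Substituting each data point gives a linear system:
  a - b + c - d + e = -19
  e = -6
  a + b + c + d + e = -13
  16a + 8b + 4c + 2d + e = -100
  81a + 27b + 9c + 3d + e = -423
Solving the system yields a = -4, b = -2, c = -6, d = 5, e = -6.
So g(s) = -4s⁴ - 2s³ - 6s² + 5s - 6.
Then g(5) = -2881.

-2881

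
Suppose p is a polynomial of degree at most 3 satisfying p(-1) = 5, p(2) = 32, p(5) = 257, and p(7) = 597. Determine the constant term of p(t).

Write p(t) = at^3 + bt^2 + ct + d. Substituting each data point gives a linear system:
  -a + b - c + d = 5
  8a + 4b + 2c + d = 32
  125a + 25b + 5c + d = 257
  343a + 49b + 7c + d = 597
Solving the system yields a = 1, b = 5, c = 1, d = 2.
So p(t) = t^3 + 5t^2 + t + 2.
The constant term is 2.

2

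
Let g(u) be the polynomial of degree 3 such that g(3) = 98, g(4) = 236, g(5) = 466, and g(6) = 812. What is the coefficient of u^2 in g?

Write g(u) = au^3 + bu^2 + cu + d. Substituting each data point gives a linear system:
  27a + 9b + 3c + d = 98
  64a + 16b + 4c + d = 236
  125a + 25b + 5c + d = 466
  216a + 36b + 6c + d = 812
Solving the system yields a = 4, b = -2, c = 4, d = -4.
So g(u) = 4u^3 - 2u^2 + 4u - 4.
The coefficient of u^2 is -2.

-2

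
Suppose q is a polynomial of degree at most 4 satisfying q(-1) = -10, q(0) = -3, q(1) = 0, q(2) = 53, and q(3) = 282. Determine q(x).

Write q(x) = ax^4 + bx^3 + cx^2 + dx + e. Substituting each data point gives a linear system:
  a - b + c - d + e = -10
  e = -3
  a + b + c + d + e = 0
  16a + 8b + 4c + 2d + e = 53
  81a + 27b + 9c + 3d + e = 282
Solving the system yields a = 3, b = 3, c = -5, d = 2, e = -3.
So q(x) = 3x^4 + 3x^3 - 5x^2 + 2x - 3.
Check: q(0) = -3. ✓

q(x) = 3x^4 + 3x^3 - 5x^2 + 2x - 3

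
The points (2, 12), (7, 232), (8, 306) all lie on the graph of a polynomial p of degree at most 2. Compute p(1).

Write p(t) = at^2 + bt + c. Substituting each data point gives a linear system:
  4a + 2b + c = 12
  49a + 7b + c = 232
  64a + 8b + c = 306
Solving the system yields a = 5, b = -1, c = -6.
So p(t) = 5t² - t - 6.
Then p(1) = -2.

-2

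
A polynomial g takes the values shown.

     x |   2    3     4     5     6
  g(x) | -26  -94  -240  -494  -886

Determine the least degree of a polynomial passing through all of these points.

3

Forward differences of the values at x = 2, 3, 4, 5, 6:
  g  : -26  -94  -240  -494  -886
  Δ  : -68  -146  -254  -392
  Δ^2: -78  -108  -138
  Δ^3: -30  -30
  Δ^4: 0
The third differences are constant (-30) and nonzero, while all higher differences vanish, so the minimal degree is 3.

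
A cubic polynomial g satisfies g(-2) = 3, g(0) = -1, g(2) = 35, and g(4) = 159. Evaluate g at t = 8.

863

Forward differences of the values at t = -2, 0, 2, 4:
  g  : 3  -1  35  159
  Δ  : -4  36  124
  Δ^2: 40  88
  Δ^3: 48
The third differences are constant, confirming degree 3.
Interpolating (Newton forward form) and evaluating at t = 8 gives g(8) = 863.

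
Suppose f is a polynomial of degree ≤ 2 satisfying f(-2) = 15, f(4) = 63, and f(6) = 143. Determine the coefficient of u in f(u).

Write f(u) = au^2 + bu + c. Substituting each data point gives a linear system:
  4a - 2b + c = 15
  16a + 4b + c = 63
  36a + 6b + c = 143
Solving the system yields a = 4, b = 0, c = -1.
So f(u) = 4u² - 1.
The coefficient of u is 0.

0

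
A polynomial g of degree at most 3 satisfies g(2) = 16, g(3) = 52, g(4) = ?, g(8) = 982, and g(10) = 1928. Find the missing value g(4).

The 4 known points determine the degree-3 polynomial uniquely.
Write g(n) = an^3 + bn^2 + cn + d. Substituting each data point gives a linear system:
  8a + 4b + 2c + d = 16
  27a + 9b + 3c + d = 52
  512a + 64b + 8c + d = 982
  1000a + 100b + 10c + d = 1928
Solving the system yields a = 2, b = -1, c = 3, d = -2.
So g(n) = 2n^3 - n^2 + 3n - 2.
Then g(4) = 122.

122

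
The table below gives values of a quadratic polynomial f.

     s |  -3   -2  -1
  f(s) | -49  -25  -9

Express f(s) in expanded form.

Write f(s) = as^2 + bs + c. Substituting each data point gives a linear system:
  9a - 3b + c = -49
  4a - 2b + c = -25
  a - b + c = -9
Solving the system yields a = -4, b = 4, c = -1.
So f(s) = -4s² + 4s - 1.
Check: f(-1) = -9. ✓

f(s) = -4s^2 + 4s - 1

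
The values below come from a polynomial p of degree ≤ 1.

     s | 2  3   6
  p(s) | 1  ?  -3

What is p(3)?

0

The 2 known points determine the degree-1 polynomial uniquely.
Write p(s) = as + b. Substituting each data point gives a linear system:
  2a + b = 1
  6a + b = -3
Solving the system yields a = -1, b = 3.
So p(s) = -s + 3.
Then p(3) = 0.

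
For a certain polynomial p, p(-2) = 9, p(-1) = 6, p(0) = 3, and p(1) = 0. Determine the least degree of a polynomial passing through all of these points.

1

Forward differences of the values at s = -2, -1, 0, 1:
  p  : 9  6  3  0
  Δ  : -3  -3  -3
  Δ^2: 0  0
  Δ^3: 0
The first differences are constant (-3) and nonzero, while all higher differences vanish, so the minimal degree is 1.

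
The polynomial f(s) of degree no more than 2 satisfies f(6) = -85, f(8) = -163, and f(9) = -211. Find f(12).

-391

Using the Lagrange interpolation formula with nodes 6, 8, 9:
  L_0(s) = (s - 8)(s - 9) / 6
  L_1(s) = (s - 6)(s - 9) / -2
  L_2(s) = (s - 6)(s - 8) / 3
Then f(s) = -85·L_0(s) - 163·L_1(s) - 211·L_2(s).
Expanding and collecting terms gives f(s) = -3s^2 + 3s + 5.
Evaluating at s = 12: f(12) = -391.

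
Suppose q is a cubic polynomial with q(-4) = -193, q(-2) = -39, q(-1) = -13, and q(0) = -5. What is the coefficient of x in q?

3

Write q(x) = ax^3 + bx^2 + cx + d. Substituting each data point gives a linear system:
  -64a + 16b - 4c + d = -193
  -8a + 4b - 2c + d = -39
  -a + b - c + d = -13
  d = -5
Solving the system yields a = 2, b = -3, c = 3, d = -5.
So q(x) = 2x^3 - 3x^2 + 3x - 5.
The coefficient of x is 3.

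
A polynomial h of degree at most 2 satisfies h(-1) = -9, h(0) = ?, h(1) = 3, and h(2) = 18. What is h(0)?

-6

The 3 known points determine the degree-2 polynomial uniquely.
Write h(u) = au^2 + bu + c. Substituting each data point gives a linear system:
  a - b + c = -9
  a + b + c = 3
  4a + 2b + c = 18
Solving the system yields a = 3, b = 6, c = -6.
So h(u) = 3u^2 + 6u - 6.
Then h(0) = -6.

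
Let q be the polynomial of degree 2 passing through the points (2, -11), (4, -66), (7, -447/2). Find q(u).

q(u) = -5u^2 + (5/2)u + 4

Write q(u) = au^2 + bu + c. Substituting each data point gives a linear system:
  4a + 2b + c = -11
  16a + 4b + c = -66
  49a + 7b + c = -447/2
Solving the system yields a = -5, b = 5/2, c = 4.
So q(u) = -5u^2 + (5/2)u + 4.
Check: q(2) = -11. ✓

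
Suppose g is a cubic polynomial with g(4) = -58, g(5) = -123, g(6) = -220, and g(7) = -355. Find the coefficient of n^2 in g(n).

-1

Write g(n) = an^3 + bn^2 + cn + d. Substituting each data point gives a linear system:
  64a + 16b + 4c + d = -58
  125a + 25b + 5c + d = -123
  216a + 36b + 6c + d = -220
  343a + 49b + 7c + d = -355
Solving the system yields a = -1, b = -1, c = 5, d = 2.
So g(n) = -n^3 - n^2 + 5n + 2.
The coefficient of n^2 is -1.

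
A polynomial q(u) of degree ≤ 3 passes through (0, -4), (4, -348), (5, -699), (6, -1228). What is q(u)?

Write q(u) = au^3 + bu^2 + cu + d. Substituting each data point gives a linear system:
  d = -4
  64a + 16b + 4c + d = -348
  125a + 25b + 5c + d = -699
  216a + 36b + 6c + d = -1228
Solving the system yields a = -6, b = 1, c = 6, d = -4.
So q(u) = -6u^3 + u^2 + 6u - 4.
Check: q(5) = -699. ✓

q(u) = -6u^3 + u^2 + 6u - 4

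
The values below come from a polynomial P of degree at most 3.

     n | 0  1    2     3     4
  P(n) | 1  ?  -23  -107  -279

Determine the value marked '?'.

On equispaced nodes a degree-3 polynomial has vanishing fourth forward difference, so
  P(0) - 4·P(1) + 6·P(2) - 4·P(3) + P(4) = 0.
Substituting the known values and solving for P(1):
  -4·P(1) = -12
  P(1) = 3.

3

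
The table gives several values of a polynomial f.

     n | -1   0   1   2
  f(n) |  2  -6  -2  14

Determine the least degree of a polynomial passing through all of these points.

Forward differences of the values at n = -1, 0, 1, 2:
  f  : 2  -6  -2  14
  Δ  : -8  4  16
  Δ^2: 12  12
  Δ^3: 0
The second differences are constant (12) and nonzero, while all higher differences vanish, so the minimal degree is 2.

2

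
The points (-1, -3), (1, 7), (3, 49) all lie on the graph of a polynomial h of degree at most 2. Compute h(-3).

Using the Lagrange interpolation formula with nodes -1, 1, 3:
  L_0(t) = (t - 1)(t - 3) / 8
  L_1(t) = (t + 1)(t - 3) / -4
  L_2(t) = (t + 1)(t - 1) / 8
Then h(t) = -3·L_0(t) + 7·L_1(t) + 49·L_2(t).
Expanding and collecting terms gives h(t) = 4t^2 + 5t - 2.
Evaluating at t = -3: h(-3) = 19.

19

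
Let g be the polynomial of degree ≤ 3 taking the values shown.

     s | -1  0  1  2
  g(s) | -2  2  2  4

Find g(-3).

Forward differences of the values at s = -1, 0, 1, 2:
  g  : -2  2  2  4
  Δ  : 4  0  2
  Δ^2: -4  2
  Δ^3: 6
The third differences are constant, confirming degree 3.
Interpolating (Newton forward form) and evaluating at s = -3 gives g(-3) = -46.

-46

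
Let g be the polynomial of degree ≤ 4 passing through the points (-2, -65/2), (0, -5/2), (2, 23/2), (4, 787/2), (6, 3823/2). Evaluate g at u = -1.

-13/2

Using the Lagrange interpolation formula with nodes -2, 0, 2, 4, 6:
  L_0(u) = u(u - 2)(u - 4)(u - 6) / 384
  L_1(u) = (u + 2)(u - 2)(u - 4)(u - 6) / -96
  L_2(u) = (u + 2)u(u - 4)(u - 6) / 64
  L_3(u) = (u + 2)u(u - 2)(u - 6) / -96
  L_4(u) = (u + 2)u(u - 2)(u - 4) / 384
Then g(u) = -65/2·L_0(u) - 5/2·L_1(u) + 23/2·L_2(u) + 787/2·L_3(u) + 3823/2·L_4(u).
Expanding and collecting terms gives g(u) = u^4 + 4u^3 - 6u^2 - 5u - 5/2.
Evaluating at u = -1: g(-1) = -13/2.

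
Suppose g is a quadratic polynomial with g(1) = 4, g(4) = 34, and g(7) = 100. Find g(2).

Write g(s) = as^2 + bs + c. Substituting each data point gives a linear system:
  a + b + c = 4
  16a + 4b + c = 34
  49a + 7b + c = 100
Solving the system yields a = 2, b = 0, c = 2.
So g(s) = 2s^2 + 2.
Then g(2) = 10.

10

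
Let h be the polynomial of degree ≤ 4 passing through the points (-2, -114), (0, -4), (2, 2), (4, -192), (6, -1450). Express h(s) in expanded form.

Write h(s) = as^4 + bs^3 + cs^2 + ds + e. Substituting each data point gives a linear system:
  16a - 8b + 4c - 2d + e = -114
  e = -4
  16a + 8b + 4c + 2d + e = 2
  256a + 64b + 16c + 4d + e = -192
  1296a + 216b + 36c + 6d + e = -1450
Solving the system yields a = -2, b = 6, c = -5, d = 5, e = -4.
So h(s) = -2s⁴ + 6s³ - 5s² + 5s - 4.
Check: h(-2) = -114. ✓

h(s) = -2s^4 + 6s^3 - 5s^2 + 5s - 4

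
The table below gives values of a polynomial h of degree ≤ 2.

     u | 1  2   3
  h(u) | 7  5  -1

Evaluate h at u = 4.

-11

Write h(u) = au^2 + bu + c. Substituting each data point gives a linear system:
  a + b + c = 7
  4a + 2b + c = 5
  9a + 3b + c = -1
Solving the system yields a = -2, b = 4, c = 5.
So h(u) = -2u² + 4u + 5.
Then h(4) = -11.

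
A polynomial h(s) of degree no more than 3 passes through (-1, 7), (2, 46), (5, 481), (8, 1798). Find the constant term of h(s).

Write h(s) = as^3 + bs^2 + cs + d. Substituting each data point gives a linear system:
  -a + b - c + d = 7
  8a + 4b + 2c + d = 46
  125a + 25b + 5c + d = 481
  512a + 64b + 8c + d = 1798
Solving the system yields a = 3, b = 4, c = 0, d = 6.
So h(s) = 3s^3 + 4s^2 + 6.
The constant term is 6.

6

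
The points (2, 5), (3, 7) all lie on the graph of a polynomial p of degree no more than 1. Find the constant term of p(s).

Write p(s) = as + b. Substituting each data point gives a linear system:
  2a + b = 5
  3a + b = 7
Solving the system yields a = 2, b = 1.
So p(s) = 2s + 1.
The constant term is 1.

1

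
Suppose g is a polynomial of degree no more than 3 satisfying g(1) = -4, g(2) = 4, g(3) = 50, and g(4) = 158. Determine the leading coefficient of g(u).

4

Write g(u) = au^3 + bu^2 + cu + d. Substituting each data point gives a linear system:
  a + b + c + d = -4
  8a + 4b + 2c + d = 4
  27a + 9b + 3c + d = 50
  64a + 16b + 4c + d = 158
Solving the system yields a = 4, b = -5, c = -5, d = 2.
So g(u) = 4u³ - 5u² - 5u + 2.
The leading coefficient is 4.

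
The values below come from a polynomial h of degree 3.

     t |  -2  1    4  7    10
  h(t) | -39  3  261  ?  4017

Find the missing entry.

1383

The 4 known points determine the degree-3 polynomial uniquely.
Write h(t) = at^3 + bt^2 + ct + d. Substituting each data point gives a linear system:
  -8a + 4b - 2c + d = -39
  a + b + c + d = 3
  64a + 16b + 4c + d = 261
  1000a + 100b + 10c + d = 4017
Solving the system yields a = 4, b = 0, c = 2, d = -3.
So h(t) = 4t^3 + 2t - 3.
Then h(7) = 1383.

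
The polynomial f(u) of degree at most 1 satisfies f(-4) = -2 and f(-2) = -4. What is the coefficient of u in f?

-1

Write f(u) = au + b. Substituting each data point gives a linear system:
  -4a + b = -2
  -2a + b = -4
Solving the system yields a = -1, b = -6.
So f(u) = -u - 6.
The leading coefficient is -1.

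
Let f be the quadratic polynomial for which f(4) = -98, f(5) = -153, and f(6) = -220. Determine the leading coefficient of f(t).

Write f(t) = at^2 + bt + c. Substituting each data point gives a linear system:
  16a + 4b + c = -98
  25a + 5b + c = -153
  36a + 6b + c = -220
Solving the system yields a = -6, b = -1, c = 2.
So f(t) = -6t^2 - t + 2.
The leading coefficient is -6.

-6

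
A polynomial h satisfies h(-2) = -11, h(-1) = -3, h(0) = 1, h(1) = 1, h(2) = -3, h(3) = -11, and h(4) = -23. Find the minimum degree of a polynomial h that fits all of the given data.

2

Forward differences of the values at n = -2, -1, 0, 1, 2, 3, 4:
  h  : -11  -3  1  1  -3  -11  -23
  Δ  : 8  4  0  -4  -8  -12
  Δ^2: -4  -4  -4  -4  -4
  Δ^3: 0  0  0  0
  Δ^4: 0  0  0
  Δ^5: 0  0
  Δ^6: 0
The second differences are constant (-4) and nonzero, while all higher differences vanish, so the minimal degree is 2.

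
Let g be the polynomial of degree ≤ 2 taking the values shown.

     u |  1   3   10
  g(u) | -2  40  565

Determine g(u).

Using the Lagrange interpolation formula with nodes 1, 3, 10:
  L_0(u) = (u - 3)(u - 10) / 18
  L_1(u) = (u - 1)(u - 10) / -14
  L_2(u) = (u - 1)(u - 3) / 63
Then g(u) = -2·L_0(u) + 40·L_1(u) + 565·L_2(u).
Expanding and collecting terms gives g(u) = 6u² - 3u - 5.
Check: g(1) = -2. ✓

g(u) = 6u^2 - 3u - 5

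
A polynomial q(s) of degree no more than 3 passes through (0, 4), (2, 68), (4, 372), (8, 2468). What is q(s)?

Write q(s) = as^3 + bs^2 + cs + d. Substituting each data point gives a linear system:
  d = 4
  8a + 4b + 2c + d = 68
  64a + 16b + 4c + d = 372
  512a + 64b + 8c + d = 2468
Solving the system yields a = 4, b = 6, c = 4, d = 4.
So q(s) = 4s³ + 6s² + 4s + 4.
Check: q(0) = 4. ✓

q(s) = 4s^3 + 6s^2 + 4s + 4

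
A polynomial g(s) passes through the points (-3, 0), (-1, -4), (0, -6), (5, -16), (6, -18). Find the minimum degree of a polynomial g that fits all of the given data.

Divided differences on the nodes -3, -1, 0, 5, 6:
  order 0: 0  -4  -6  -16  -18
  order 1: -2  -2  -2  -2
  order 2: 0  0  0
  order 3: 0  0
  order 4: 0
The order-1 divided differences are all -2 (nonzero) and every higher order vanishes, so the data lies on a polynomial of degree exactly 1.

1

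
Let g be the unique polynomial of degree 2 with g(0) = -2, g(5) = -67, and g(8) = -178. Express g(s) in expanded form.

g(s) = -3s^2 + 2s - 2

Using the Lagrange interpolation formula with nodes 0, 5, 8:
  L_0(s) = (s - 5)(s - 8) / 40
  L_1(s) = s(s - 8) / -15
  L_2(s) = s(s - 5) / 24
Then g(s) = -2·L_0(s) - 67·L_1(s) - 178·L_2(s).
Expanding and collecting terms gives g(s) = -3s^2 + 2s - 2.
Check: g(0) = -2. ✓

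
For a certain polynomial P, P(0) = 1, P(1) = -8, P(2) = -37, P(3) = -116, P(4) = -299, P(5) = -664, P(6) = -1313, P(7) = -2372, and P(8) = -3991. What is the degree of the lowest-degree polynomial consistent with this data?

Forward differences of the values at t = 0, 1, 2, 3, 4, 5, 6, 7, 8:
  P  : 1  -8  -37  -116  -299  -664  -1313  -2372  -3991
  Δ  : -9  -29  -79  -183  -365  -649  -1059  -1619
  Δ^2: -20  -50  -104  -182  -284  -410  -560
  Δ^3: -30  -54  -78  -102  -126  -150
  Δ^4: -24  -24  -24  -24  -24
  Δ^5: 0  0  0  0
  Δ^6: 0  0  0
  Δ^7: 0  0
  Δ^8: 0
The fourth differences are constant (-24) and nonzero, while all higher differences vanish, so the minimal degree is 4.

4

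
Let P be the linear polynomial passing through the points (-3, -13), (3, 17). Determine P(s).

Using the Lagrange interpolation formula with nodes -3, 3:
  L_0(s) = (s - 3) / -6
  L_1(s) = (s + 3) / 6
Then P(s) = -13·L_0(s) + 17·L_1(s).
Expanding and collecting terms gives P(s) = 5s + 2.
Check: P(3) = 17. ✓

P(s) = 5s + 2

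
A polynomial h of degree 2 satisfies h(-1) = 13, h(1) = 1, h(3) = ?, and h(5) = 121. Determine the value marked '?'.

The 3 known points determine the degree-2 polynomial uniquely.
Write h(n) = an^2 + bn + c. Substituting each data point gives a linear system:
  a - b + c = 13
  a + b + c = 1
  25a + 5b + c = 121
Solving the system yields a = 6, b = -6, c = 1.
So h(n) = 6n^2 - 6n + 1.
Then h(3) = 37.

37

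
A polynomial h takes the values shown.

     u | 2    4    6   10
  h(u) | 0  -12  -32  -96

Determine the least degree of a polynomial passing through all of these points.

2

Divided differences on the nodes 2, 4, 6, 10:
  order 0: 0  -12  -32  -96
  order 1: -6  -10  -16
  order 2: -1  -1
  order 3: 0
The order-2 divided differences are all -1 (nonzero) and every higher order vanishes, so the data lies on a polynomial of degree exactly 2.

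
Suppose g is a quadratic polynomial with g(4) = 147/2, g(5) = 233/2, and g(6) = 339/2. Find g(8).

611/2

Forward differences of the values at t = 4, 5, 6:
  g  : 147/2  233/2  339/2
  Δ  : 43  53
  Δ^2: 10
The second differences are constant, confirming degree 2.
Interpolating (Newton forward form) and evaluating at t = 8 gives g(8) = 611/2.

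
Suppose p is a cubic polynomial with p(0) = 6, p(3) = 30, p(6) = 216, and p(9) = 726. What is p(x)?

Write p(x) = ax^3 + bx^2 + cx + d. Substituting each data point gives a linear system:
  d = 6
  27a + 9b + 3c + d = 30
  216a + 36b + 6c + d = 216
  729a + 81b + 9c + d = 726
Solving the system yields a = 1, b = 0, c = -1, d = 6.
So p(x) = x³ - x + 6.
Check: p(6) = 216. ✓

p(x) = x^3 - x + 6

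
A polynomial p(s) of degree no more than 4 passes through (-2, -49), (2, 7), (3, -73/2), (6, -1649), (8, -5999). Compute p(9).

Using the Lagrange interpolation formula with nodes -2, 2, 3, 6, 8:
  L_0(s) = (s - 2)(s - 3)(s - 6)(s - 8) / 1600
  L_1(s) = (s + 2)(s - 3)(s - 6)(s - 8) / -96
  L_2(s) = (s + 2)(s - 2)(s - 6)(s - 8) / 75
  L_3(s) = (s + 2)(s - 2)(s - 3)(s - 8) / -192
  L_4(s) = (s + 2)(s - 2)(s - 3)(s - 6) / 600
Then p(s) = -49·L_0(s) + 7·L_1(s) - 73/2·L_2(s) - 1649·L_3(s) - 5999·L_4(s).
Expanding and collecting terms gives p(s) = -2s^4 + 4s^3 + (5/2)s^2 - 2s + 1.
Evaluating at s = 9: p(9) = -20041/2.

-20041/2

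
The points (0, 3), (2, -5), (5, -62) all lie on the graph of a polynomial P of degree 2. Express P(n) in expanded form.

P(n) = -3n^2 + 2n + 3

Write P(n) = an^2 + bn + c. Substituting each data point gives a linear system:
  c = 3
  4a + 2b + c = -5
  25a + 5b + c = -62
Solving the system yields a = -3, b = 2, c = 3.
So P(n) = -3n² + 2n + 3.
Check: P(0) = 3. ✓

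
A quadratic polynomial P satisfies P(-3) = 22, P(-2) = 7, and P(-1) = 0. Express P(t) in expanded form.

Using the Lagrange interpolation formula with nodes -3, -2, -1:
  L_0(t) = (t + 2)(t + 1) / 2
  L_1(t) = (t + 3)(t + 1) / -1
  L_2(t) = (t + 3)(t + 2) / 2
Then P(t) = 22·L_0(t) + 7·L_1(t) + 0·L_2(t).
Expanding and collecting terms gives P(t) = 4t^2 + 5t + 1.
Check: P(-2) = 7. ✓

P(t) = 4t^2 + 5t + 1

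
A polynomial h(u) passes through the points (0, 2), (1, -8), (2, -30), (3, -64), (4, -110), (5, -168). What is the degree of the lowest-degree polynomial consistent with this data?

2

Forward differences of the values at u = 0, 1, 2, 3, 4, 5:
  h  : 2  -8  -30  -64  -110  -168
  Δ  : -10  -22  -34  -46  -58
  Δ^2: -12  -12  -12  -12
  Δ^3: 0  0  0
  Δ^4: 0  0
  Δ^5: 0
The second differences are constant (-12) and nonzero, while all higher differences vanish, so the minimal degree is 2.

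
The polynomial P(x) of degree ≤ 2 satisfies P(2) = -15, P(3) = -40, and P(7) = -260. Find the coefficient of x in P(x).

Write P(x) = ax^2 + bx + c. Substituting each data point gives a linear system:
  4a + 2b + c = -15
  9a + 3b + c = -40
  49a + 7b + c = -260
Solving the system yields a = -6, b = 5, c = -1.
So P(x) = -6x² + 5x - 1.
The coefficient of x is 5.

5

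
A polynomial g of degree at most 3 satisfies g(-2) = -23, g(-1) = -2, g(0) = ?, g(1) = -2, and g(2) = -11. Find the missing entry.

3

The 4 known points determine the degree-3 polynomial uniquely.
Write g(t) = at^3 + bt^2 + ct + d. Substituting each data point gives a linear system:
  -8a + 4b - 2c + d = -23
  -a + b - c + d = -2
  a + b + c + d = -2
  8a + 4b + 2c + d = -11
Solving the system yields a = 1, b = -5, c = -1, d = 3.
So g(t) = t^3 - 5t^2 - t + 3.
Then g(0) = 3.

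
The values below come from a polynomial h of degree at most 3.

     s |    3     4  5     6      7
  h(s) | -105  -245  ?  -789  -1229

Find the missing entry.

The 4 known points determine the degree-3 polynomial uniquely.
Write h(s) = as^3 + bs^2 + cs + d. Substituting each data point gives a linear system:
  27a + 9b + 3c + d = -105
  64a + 16b + 4c + d = -245
  216a + 36b + 6c + d = -789
  343a + 49b + 7c + d = -1229
Solving the system yields a = -3, b = -5, c = 6, d = 3.
So h(s) = -3s^3 - 5s^2 + 6s + 3.
Then h(5) = -467.

-467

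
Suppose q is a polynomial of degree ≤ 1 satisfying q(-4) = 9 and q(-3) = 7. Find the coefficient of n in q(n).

-2

Write q(n) = an + b. Substituting each data point gives a linear system:
  -4a + b = 9
  -3a + b = 7
Solving the system yields a = -2, b = 1.
So q(n) = -2n + 1.
The leading coefficient is -2.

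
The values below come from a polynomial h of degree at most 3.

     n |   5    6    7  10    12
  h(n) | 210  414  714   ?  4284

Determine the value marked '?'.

2370

The 4 known points determine the degree-3 polynomial uniquely.
Write h(n) = an^3 + bn^2 + cn + d. Substituting each data point gives a linear system:
  125a + 25b + 5c + d = 210
  216a + 36b + 6c + d = 414
  343a + 49b + 7c + d = 714
  1728a + 144b + 12c + d = 4284
Solving the system yields a = 3, b = -6, c = -3, d = 0.
So h(n) = 3n³ - 6n² - 3n.
Then h(10) = 2370.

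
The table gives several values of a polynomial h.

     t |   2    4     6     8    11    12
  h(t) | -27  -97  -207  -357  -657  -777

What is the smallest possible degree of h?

2

Divided differences on the nodes 2, 4, 6, 8, 11, 12:
  order 0: -27  -97  -207  -357  -657  -777
  order 1: -35  -55  -75  -100  -120
  order 2: -5  -5  -5  -5
  order 3: 0  0  0
  order 4: 0  0
  order 5: 0
The order-2 divided differences are all -5 (nonzero) and every higher order vanishes, so the data lies on a polynomial of degree exactly 2.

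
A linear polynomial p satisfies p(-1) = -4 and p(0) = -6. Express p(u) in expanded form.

Write p(u) = au + b. Substituting each data point gives a linear system:
  -a + b = -4
  b = -6
Solving the system yields a = -2, b = -6.
So p(u) = -2u - 6.
Check: p(-1) = -4. ✓

p(u) = -2u - 6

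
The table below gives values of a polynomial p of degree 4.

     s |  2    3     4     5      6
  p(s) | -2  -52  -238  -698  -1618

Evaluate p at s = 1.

2

Write p(s) = as^4 + bs^3 + cs^2 + ds + e. Substituting each data point gives a linear system:
  16a + 8b + 4c + 2d + e = -2
  81a + 27b + 9c + 3d + e = -52
  256a + 64b + 16c + 4d + e = -238
  625a + 125b + 25c + 5d + e = -698
  1296a + 216b + 36c + 6d + e = -1618
Solving the system yields a = -2, b = 5, c = -3, d = 0, e = 2.
So p(s) = -2s^4 + 5s^3 - 3s^2 + 2.
Then p(1) = 2.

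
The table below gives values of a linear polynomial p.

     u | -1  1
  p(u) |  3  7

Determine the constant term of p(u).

5

Write p(u) = au + b. Substituting each data point gives a linear system:
  -a + b = 3
  a + b = 7
Solving the system yields a = 2, b = 5.
So p(u) = 2u + 5.
The constant term is 5.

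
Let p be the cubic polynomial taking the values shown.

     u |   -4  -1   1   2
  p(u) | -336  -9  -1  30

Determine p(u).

p(u) = 5u^3 - u^2 - u - 4

Using the Lagrange interpolation formula with nodes -4, -1, 1, 2:
  L_0(u) = (u + 1)(u - 1)(u - 2) / -90
  L_1(u) = (u + 4)(u - 1)(u - 2) / 18
  L_2(u) = (u + 4)(u + 1)(u - 2) / -10
  L_3(u) = (u + 4)(u + 1)(u - 1) / 18
Then p(u) = -336·L_0(u) - 9·L_1(u) - 1·L_2(u) + 30·L_3(u).
Expanding and collecting terms gives p(u) = 5u³ - u² - u - 4.
Check: p(-4) = -336. ✓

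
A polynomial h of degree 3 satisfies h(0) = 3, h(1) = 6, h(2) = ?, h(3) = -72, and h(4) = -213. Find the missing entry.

On equispaced nodes a degree-3 polynomial has vanishing fourth forward difference, so
  h(0) - 4·h(1) + 6·h(2) - 4·h(3) + h(4) = 0.
Substituting the known values and solving for h(2):
  6·h(2) = -54
  h(2) = -9.

-9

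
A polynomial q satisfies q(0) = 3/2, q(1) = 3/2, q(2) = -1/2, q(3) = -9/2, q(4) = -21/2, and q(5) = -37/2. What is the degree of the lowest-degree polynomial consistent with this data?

2

Forward differences of the values at n = 0, 1, 2, 3, 4, 5:
  q  : 3/2  3/2  -1/2  -9/2  -21/2  -37/2
  Δ  : 0  -2  -4  -6  -8
  Δ^2: -2  -2  -2  -2
  Δ^3: 0  0  0
  Δ^4: 0  0
  Δ^5: 0
The second differences are constant (-2) and nonzero, while all higher differences vanish, so the minimal degree is 2.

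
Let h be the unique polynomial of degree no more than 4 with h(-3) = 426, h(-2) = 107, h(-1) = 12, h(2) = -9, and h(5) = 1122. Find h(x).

Write h(x) = ax^4 + bx^3 + cx^2 + dx + e. Substituting each data point gives a linear system:
  81a - 27b + 9c - 3d + e = 426
  16a - 8b + 4c - 2d + e = 107
  a - b + c - d + e = 12
  16a + 8b + 4c + 2d + e = -9
  625a + 125b + 25c + 5d + e = 1122
Solving the system yields a = 3, b = -6, c = 1, d = -5, e = -3.
So h(x) = 3x^4 - 6x^3 + x^2 - 5x - 3.
Check: h(-3) = 426. ✓

h(x) = 3x^4 - 6x^3 + x^2 - 5x - 3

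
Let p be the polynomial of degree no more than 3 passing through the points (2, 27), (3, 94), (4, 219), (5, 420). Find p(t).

p(t) = 3t^3 + 2t^2 - 5

Write p(t) = at^3 + bt^2 + ct + d. Substituting each data point gives a linear system:
  8a + 4b + 2c + d = 27
  27a + 9b + 3c + d = 94
  64a + 16b + 4c + d = 219
  125a + 25b + 5c + d = 420
Solving the system yields a = 3, b = 2, c = 0, d = -5.
So p(t) = 3t^3 + 2t^2 - 5.
Check: p(4) = 219. ✓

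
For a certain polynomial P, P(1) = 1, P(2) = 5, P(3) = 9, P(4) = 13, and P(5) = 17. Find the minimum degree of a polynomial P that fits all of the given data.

1

Forward differences of the values at s = 1, 2, 3, 4, 5:
  P  : 1  5  9  13  17
  Δ  : 4  4  4  4
  Δ^2: 0  0  0
  Δ^3: 0  0
  Δ^4: 0
The first differences are constant (4) and nonzero, while all higher differences vanish, so the minimal degree is 1.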